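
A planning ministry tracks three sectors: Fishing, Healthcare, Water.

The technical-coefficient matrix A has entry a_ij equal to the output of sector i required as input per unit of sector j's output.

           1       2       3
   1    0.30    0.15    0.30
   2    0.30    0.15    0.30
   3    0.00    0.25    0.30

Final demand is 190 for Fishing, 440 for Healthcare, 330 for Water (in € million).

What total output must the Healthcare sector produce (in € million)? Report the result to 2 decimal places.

I − A =
  [   0.70    -0.15    -0.30]
  [  -0.30     0.85    -0.30]
  [   0.00    -0.25     0.70]
Cofactors of I−A, C_ij = (−1)^(i+j)·(minor ij) (rows/columns in the sector order above):
  C_11 = (0.85)(0.70) − (-0.30)(-0.25) = 0.5200
  C_12 = −[(-0.30)(0.70) − (-0.30)(0.00)] = 0.2100
  C_13 = (-0.30)(-0.25) − (0.85)(0.00) = 0.0750
  C_21 = −[(-0.15)(0.70) − (-0.30)(-0.25)] = 0.1800
  C_22 = (0.70)(0.70) − (-0.30)(0.00) = 0.4900
  C_23 = −[(0.70)(-0.25) − (-0.15)(0.00)] = 0.1750
  C_31 = (-0.15)(-0.30) − (-0.30)(0.85) = 0.3000
  C_32 = −[(0.70)(-0.30) − (-0.30)(-0.30)] = 0.3000
  C_33 = (0.70)(0.85) − (-0.15)(-0.30) = 0.5500
det(I−A) = Σ_j (I−A)_1j·C_1j = (0.70)(0.5200) + (-0.15)(0.2100) + (-0.30)(0.0750) = 0.3100
adj(I−A) = Cᵀ =
  [ 0.5200   0.1800   0.3000]
  [ 0.2100   0.4900   0.3000]
  [ 0.0750   0.1750   0.5500]
(I − A)⁻¹ = adj(I−A) / det(I−A) ≈
  [   1.6774     0.5806     0.9677]
  [   0.6774     1.5806     0.9677]
  [   0.2419     0.5645     1.7742]
x = (I − A)⁻¹ d = adj(I−A)·d / det(I−A), with det(I−A) = 0.3100:
  x_1 = (0.5200·190 + 0.1800·440 + 0.3000·330) / 0.3100 = 277.00 / 0.3100 ≈ 893.55
  x_2 = (0.2100·190 + 0.4900·440 + 0.3000·330) / 0.3100 = 354.50 / 0.3100 ≈ 1143.55
  x_3 = (0.0750·190 + 0.1750·440 + 0.5500·330) / 0.3100 = 272.75 / 0.3100 ≈ 879.84

x_2 = 1143.55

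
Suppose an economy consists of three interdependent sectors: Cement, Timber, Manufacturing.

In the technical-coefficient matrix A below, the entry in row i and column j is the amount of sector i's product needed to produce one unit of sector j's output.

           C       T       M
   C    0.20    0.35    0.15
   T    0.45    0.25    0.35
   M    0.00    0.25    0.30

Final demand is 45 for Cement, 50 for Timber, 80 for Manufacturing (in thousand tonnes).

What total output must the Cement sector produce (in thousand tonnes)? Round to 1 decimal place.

I − A =
  [   0.80    -0.35    -0.15]
  [  -0.45     0.75    -0.35]
  [   0.00    -0.25     0.70]
Cofactors of I−A, C_ij = (−1)^(i+j)·(minor ij) (rows/columns in the sector order above):
  C_11 = (0.75)(0.70) − (-0.35)(-0.25) = 0.4375
  C_12 = −[(-0.45)(0.70) − (-0.35)(0.00)] = 0.3150
  C_13 = (-0.45)(-0.25) − (0.75)(0.00) = 0.1125
  C_21 = −[(-0.35)(0.70) − (-0.15)(-0.25)] = 0.2825
  C_22 = (0.80)(0.70) − (-0.15)(0.00) = 0.5600
  C_23 = −[(0.80)(-0.25) − (-0.35)(0.00)] = 0.2000
  C_31 = (-0.35)(-0.35) − (-0.15)(0.75) = 0.2350
  C_32 = −[(0.80)(-0.35) − (-0.15)(-0.45)] = 0.3475
  C_33 = (0.80)(0.75) − (-0.35)(-0.45) = 0.4425
det(I−A) = Σ_j (I−A)_1j·C_1j = (0.80)(0.4375) + (-0.35)(0.3150) + (-0.15)(0.1125) = 0.222875
adj(I−A) = Cᵀ =
  [ 0.4375   0.2825   0.2350]
  [ 0.3150   0.5600   0.3475]
  [ 0.1125   0.2000   0.4425]
(I − A)⁻¹ = adj(I−A) / det(I−A) ≈
  [   1.9630     1.2675     1.0544]
  [   1.4133     2.5126     1.5592]
  [   0.5048     0.8974     1.9854]
x = (I − A)⁻¹ d = adj(I−A)·d / det(I−A), with det(I−A) = 0.222875:
  x_C = (0.4375·45 + 0.2825·50 + 0.2350·80) / 0.222875 = 52.6125 / 0.222875 ≈ 236.1
  x_T = (0.3150·45 + 0.5600·50 + 0.3475·80) / 0.222875 = 69.975 / 0.222875 ≈ 314.0
  x_M = (0.1125·45 + 0.2000·50 + 0.4425·80) / 0.222875 = 50.4625 / 0.222875 ≈ 226.4

x_C = 236.1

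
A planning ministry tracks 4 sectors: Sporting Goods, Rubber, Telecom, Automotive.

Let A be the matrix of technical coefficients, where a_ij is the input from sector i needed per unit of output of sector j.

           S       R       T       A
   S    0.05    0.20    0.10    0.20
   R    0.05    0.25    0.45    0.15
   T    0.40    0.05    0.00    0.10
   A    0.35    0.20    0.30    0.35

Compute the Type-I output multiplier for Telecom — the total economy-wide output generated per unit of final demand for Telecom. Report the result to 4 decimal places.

m_T = 4.9361

I − A =
  [   0.95    -0.20    -0.10    -0.20]
  [  -0.05     0.75    -0.45    -0.15]
  [  -0.40    -0.05     1.00    -0.10]
  [  -0.35    -0.20    -0.30     0.65]
Compute the cofactors C_ij = (−1)^(i+j)·(3×3 minor ij) of I−A; the adjugate is their transpose:
adj(I−A) = Cᵀ =
  [ 0.409125   0.172250   0.176250   0.192750]
  [ 0.234250   0.465500   0.300625   0.225750]
  [ 0.214500   0.121375   0.363125   0.149875]
  [ 0.391375   0.292000   0.355000   0.614875]
det(I−A) = Σ_j (I−A)_1j·C_1j = (0.95)(0.409125) + (-0.20)(0.234250) + (-0.10)(0.214500) + (-0.20)(0.391375) = 0.24209375
(I − A)⁻¹ = adj(I−A) / det(I−A) ≈
  [   1.68994     0.71150     0.72802     0.79618]
  [   0.96760     1.92281     1.24177     0.93249]
  [   0.88602     0.50136     1.49994     0.61908]
  [   1.61663     1.20614     1.46637     2.53982]
The output multiplier for sector j is the column-j sum of the Leontief inverse (I − A)⁻¹ = adj(I−A) / det(I−A).
Column T of adj(I−A): (0.176250, 0.300625, 0.363125, 0.355000); det(I−A) = 0.24209375.
m_T = (0.176250 + 0.300625 + 0.363125 + 0.355000) / 0.24209375 = 1.195 / 0.24209375 ≈ 4.9361.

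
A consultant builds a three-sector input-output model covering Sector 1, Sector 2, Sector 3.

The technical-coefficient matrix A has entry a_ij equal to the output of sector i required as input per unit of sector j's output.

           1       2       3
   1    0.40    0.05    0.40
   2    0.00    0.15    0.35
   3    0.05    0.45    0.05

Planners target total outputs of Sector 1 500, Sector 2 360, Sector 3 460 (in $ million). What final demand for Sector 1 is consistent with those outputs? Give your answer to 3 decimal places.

I − A =
  [   0.60    -0.05    -0.40]
  [   0.00     0.85    -0.35]
  [  -0.05    -0.45     0.95]
d = (I − A) x:
  d_1 = (+0.60)·500 + (-0.05)·360 + (-0.40)·460 = 98.000
  d_2 = (+0.00)·500 + (+0.85)·360 + (-0.35)·460 = 145.000
  d_3 = (-0.05)·500 + (-0.45)·360 + (+0.95)·460 = 250.000

d_1 = 98.000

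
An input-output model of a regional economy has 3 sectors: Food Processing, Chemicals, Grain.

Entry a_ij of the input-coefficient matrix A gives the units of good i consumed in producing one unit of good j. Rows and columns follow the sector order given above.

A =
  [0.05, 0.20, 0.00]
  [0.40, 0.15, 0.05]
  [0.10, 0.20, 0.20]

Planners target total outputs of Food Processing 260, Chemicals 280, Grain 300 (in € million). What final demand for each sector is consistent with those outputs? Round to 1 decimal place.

d_1 = 191.0, d_2 = 119.0, d_3 = 158.0

I − A =
  [   0.95    -0.20     0.00]
  [  -0.40     0.85    -0.05]
  [  -0.10    -0.20     0.80]
d = (I − A) x:
  d_1 = (+0.95)·260 + (-0.20)·280 + (+0.00)·300 = 191.0
  d_2 = (-0.40)·260 + (+0.85)·280 + (-0.05)·300 = 119.0
  d_3 = (-0.10)·260 + (-0.20)·280 + (+0.80)·300 = 158.0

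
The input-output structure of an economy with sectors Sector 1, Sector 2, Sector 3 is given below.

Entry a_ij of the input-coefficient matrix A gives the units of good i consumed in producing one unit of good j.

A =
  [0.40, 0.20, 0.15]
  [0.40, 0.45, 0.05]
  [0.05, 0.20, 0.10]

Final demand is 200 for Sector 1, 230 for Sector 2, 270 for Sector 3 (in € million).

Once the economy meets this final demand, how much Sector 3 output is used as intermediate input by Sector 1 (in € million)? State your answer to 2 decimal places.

I − A =
  [   0.60    -0.20    -0.15]
  [  -0.40     0.55    -0.05]
  [  -0.05    -0.20     0.90]
Cofactors of I−A, C_ij = (−1)^(i+j)·(minor ij) (rows/columns in the sector order above):
  C_11 = (0.55)(0.90) − (-0.05)(-0.20) = 0.4850
  C_12 = −[(-0.40)(0.90) − (-0.05)(-0.05)] = 0.3625
  C_13 = (-0.40)(-0.20) − (0.55)(-0.05) = 0.1075
  C_21 = −[(-0.20)(0.90) − (-0.15)(-0.20)] = 0.2100
  C_22 = (0.60)(0.90) − (-0.15)(-0.05) = 0.5325
  C_23 = −[(0.60)(-0.20) − (-0.20)(-0.05)] = 0.1300
  C_31 = (-0.20)(-0.05) − (-0.15)(0.55) = 0.0925
  C_32 = −[(0.60)(-0.05) − (-0.15)(-0.40)] = 0.0900
  C_33 = (0.60)(0.55) − (-0.20)(-0.40) = 0.2500
det(I−A) = Σ_j (I−A)_1j·C_1j = (0.60)(0.4850) + (-0.20)(0.3625) + (-0.15)(0.1075) = 0.202375
adj(I−A) = Cᵀ =
  [ 0.4850   0.2100   0.0925]
  [ 0.3625   0.5325   0.0900]
  [ 0.1075   0.1300   0.2500]
(I − A)⁻¹ = adj(I−A) / det(I−A) ≈
  [   2.3965     1.0377     0.4571]
  [   1.7912     2.6313     0.4447]
  [   0.5312     0.6424     1.2353]
First solve x = (I − A)⁻¹ d = adj(I−A)·d / det(I−A); in particular x_1 = (0.4850·200 + 0.2100·230 + 0.0925·270) / 0.202375 = 170.275 / 0.202375 ≈ 841.3836.
Intermediate flow from 3 to 1: z_31 = a_31 · x_1 = 0.05 × 170.275 / 0.202375 = 8.51375 / 0.202375 ≈ 42.07.

z_31 = 42.07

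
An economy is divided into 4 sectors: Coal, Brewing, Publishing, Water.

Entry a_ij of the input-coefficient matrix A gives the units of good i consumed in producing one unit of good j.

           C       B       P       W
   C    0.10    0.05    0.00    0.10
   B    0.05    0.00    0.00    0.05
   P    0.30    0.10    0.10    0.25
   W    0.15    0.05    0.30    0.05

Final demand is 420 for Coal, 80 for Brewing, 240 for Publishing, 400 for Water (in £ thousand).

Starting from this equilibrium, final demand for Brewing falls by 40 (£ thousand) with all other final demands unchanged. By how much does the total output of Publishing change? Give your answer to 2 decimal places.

Δx_P = -6.71

I − A =
  [   0.90    -0.05     0.00    -0.10]
  [  -0.05     1.00     0.00    -0.05]
  [  -0.30    -0.10     0.90    -0.25]
  [  -0.15    -0.05    -0.30     0.95]
Compute the cofactors C_ij = (−1)^(i+j)·(3×3 minor ij) of I−A; the adjugate is their transpose:
adj(I−A) = Cᵀ =
  [ 0.776250   0.046500   0.030750   0.092250]
  [ 0.050250   0.679500   0.015000   0.045000]
  [ 0.327875   0.112875   0.834750   0.260125]
  [ 0.228750   0.078750   0.269250   0.807750]
det(I−A) = Σ_j (I−A)_1j·C_1j = (0.90)(0.776250) + (-0.05)(0.050250) + (0.00)(0.327875) + (-0.10)(0.228750) = 0.6732375
(I − A)⁻¹ = adj(I−A) / det(I−A) ≈
  [   1.1530     0.0691     0.0457     0.1370]
  [   0.0746     1.0093     0.0223     0.0668]
  [   0.4870     0.1677     1.2399     0.3864]
  [   0.3398     0.1170     0.3999     1.1998]
Δx = (I − A)⁻¹ Δd with Δd having -40 in the Brewing component and 0 elsewhere.
So Δx_P = L_PB · (-40), where L_PB = adj(I−A)_PB / det(I−A) = 0.112875 / 0.6732375.
Δx_P = 0.112875 × (-40) / 0.6732375 = -4.515 / 0.6732375 ≈ -6.71.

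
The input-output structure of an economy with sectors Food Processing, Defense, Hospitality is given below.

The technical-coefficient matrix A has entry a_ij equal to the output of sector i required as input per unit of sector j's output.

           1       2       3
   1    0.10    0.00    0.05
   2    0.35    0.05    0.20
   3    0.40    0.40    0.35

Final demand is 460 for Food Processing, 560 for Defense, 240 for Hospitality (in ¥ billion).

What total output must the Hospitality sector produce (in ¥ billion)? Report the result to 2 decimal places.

I − A =
  [   0.90     0.00    -0.05]
  [  -0.35     0.95    -0.20]
  [  -0.40    -0.40     0.65]
Cofactors of I−A, C_ij = (−1)^(i+j)·(minor ij) (rows/columns in the sector order above):
  C_11 = (0.95)(0.65) − (-0.20)(-0.40) = 0.5375
  C_12 = −[(-0.35)(0.65) − (-0.20)(-0.40)] = 0.3075
  C_13 = (-0.35)(-0.40) − (0.95)(-0.40) = 0.5200
  C_21 = −[(0.00)(0.65) − (-0.05)(-0.40)] = 0.0200
  C_22 = (0.90)(0.65) − (-0.05)(-0.40) = 0.5650
  C_23 = −[(0.90)(-0.40) − (0.00)(-0.40)] = 0.3600
  C_31 = (0.00)(-0.20) − (-0.05)(0.95) = 0.0475
  C_32 = −[(0.90)(-0.20) − (-0.05)(-0.35)] = 0.1975
  C_33 = (0.90)(0.95) − (0.00)(-0.35) = 0.8550
det(I−A) = Σ_j (I−A)_1j·C_1j = (0.90)(0.5375) + (0.00)(0.3075) + (-0.05)(0.5200) = 0.45775
adj(I−A) = Cᵀ =
  [ 0.5375   0.0200   0.0475]
  [ 0.3075   0.5650   0.1975]
  [ 0.5200   0.3600   0.8550]
(I − A)⁻¹ = adj(I−A) / det(I−A) ≈
  [   1.1742     0.0437     0.1038]
  [   0.6718     1.2343     0.4315]
  [   1.1360     0.7865     1.8678]
x = (I − A)⁻¹ d = adj(I−A)·d / det(I−A), with det(I−A) = 0.45775:
  x_1 = (0.5375·460 + 0.0200·560 + 0.0475·240) / 0.45775 = 269.85 / 0.45775 ≈ 589.51
  x_2 = (0.3075·460 + 0.5650·560 + 0.1975·240) / 0.45775 = 505.25 / 0.45775 ≈ 1103.77
  x_3 = (0.5200·460 + 0.3600·560 + 0.8550·240) / 0.45775 = 646.00 / 0.45775 ≈ 1411.25

x_3 = 1411.25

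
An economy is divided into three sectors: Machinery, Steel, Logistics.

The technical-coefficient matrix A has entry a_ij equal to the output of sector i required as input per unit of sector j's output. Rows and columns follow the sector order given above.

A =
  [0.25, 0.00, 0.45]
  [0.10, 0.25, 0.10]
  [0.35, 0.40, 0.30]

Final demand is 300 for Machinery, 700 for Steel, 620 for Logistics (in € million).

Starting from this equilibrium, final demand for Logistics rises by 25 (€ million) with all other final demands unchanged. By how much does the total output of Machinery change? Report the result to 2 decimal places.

Δx_M = 37.07

I − A =
  [   0.75     0.00    -0.45]
  [  -0.10     0.75    -0.10]
  [  -0.35    -0.40     0.70]
Cofactors of I−A, C_ij = (−1)^(i+j)·(minor ij) (rows/columns in the sector order above):
  C_11 = (0.75)(0.70) − (-0.10)(-0.40) = 0.4850
  C_12 = −[(-0.10)(0.70) − (-0.10)(-0.35)] = 0.1050
  C_13 = (-0.10)(-0.40) − (0.75)(-0.35) = 0.3025
  C_21 = −[(0.00)(0.70) − (-0.45)(-0.40)] = 0.1800
  C_22 = (0.75)(0.70) − (-0.45)(-0.35) = 0.3675
  C_23 = −[(0.75)(-0.40) − (0.00)(-0.35)] = 0.3000
  C_31 = (0.00)(-0.10) − (-0.45)(0.75) = 0.3375
  C_32 = −[(0.75)(-0.10) − (-0.45)(-0.10)] = 0.1200
  C_33 = (0.75)(0.75) − (0.00)(-0.10) = 0.5625
det(I−A) = Σ_j (I−A)_1j·C_1j = (0.75)(0.4850) + (0.00)(0.1050) + (-0.45)(0.3025) = 0.227625
adj(I−A) = Cᵀ =
  [ 0.4850   0.1800   0.3375]
  [ 0.1050   0.3675   0.1200]
  [ 0.3025   0.3000   0.5625]
(I − A)⁻¹ = adj(I−A) / det(I−A) ≈
  [   2.1307     0.7908     1.4827]
  [   0.4613     1.6145     0.5272]
  [   1.3289     1.3180     2.4712]
Δx = (I − A)⁻¹ Δd with Δd having +25 in the Logistics component and 0 elsewhere.
So Δx_M = L_ML · (+25), where L_ML = adj(I−A)_ML / det(I−A) = 0.3375 / 0.227625.
Δx_M = 0.3375 × (+25) / 0.227625 = 8.4375 / 0.227625 ≈ 37.07.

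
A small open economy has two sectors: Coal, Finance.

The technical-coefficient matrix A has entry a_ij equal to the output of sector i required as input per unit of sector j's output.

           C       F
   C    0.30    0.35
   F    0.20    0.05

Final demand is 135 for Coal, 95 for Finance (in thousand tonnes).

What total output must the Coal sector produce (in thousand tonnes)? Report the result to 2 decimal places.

x_C = 271.43

I − A =
  [   0.70    -0.35]
  [  -0.20     0.95]
det(I−A) = (0.70)(0.95) − (-0.35)(-0.20) = 0.5950
adj(I−A) = [[0.95, 0.35], [0.20, 0.70]]
(I − A)⁻¹ = adj(I−A) / det(I−A) ≈
  [   1.5966     0.5882]
  [   0.3361     1.1765]
x = (I − A)⁻¹ d = adj(I−A)·d / det(I−A), with det(I−A) = 0.5950:
  x_C = (0.95·135 + 0.35·95) / 0.5950 = 161.50 / 0.5950 ≈ 271.43
  x_F = (0.20·135 + 0.70·95) / 0.5950 = 93.50 / 0.5950 ≈ 157.14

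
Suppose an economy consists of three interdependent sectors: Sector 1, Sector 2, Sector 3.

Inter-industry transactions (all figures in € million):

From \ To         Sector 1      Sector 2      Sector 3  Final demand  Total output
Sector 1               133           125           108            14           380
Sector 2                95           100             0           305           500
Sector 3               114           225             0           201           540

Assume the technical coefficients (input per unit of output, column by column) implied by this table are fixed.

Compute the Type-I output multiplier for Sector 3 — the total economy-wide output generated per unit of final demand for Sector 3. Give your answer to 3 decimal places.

m_3 = 1.725

Technical coefficients a_ij = z_ij / X_j:
  a_11 = 133/380 = 0.35, a_21 = 95/380 = 0.25, a_31 = 114/380 = 0.30
  a_12 = 125/500 = 0.25, a_22 = 100/500 = 0.20, a_32 = 225/500 = 0.45
  a_13 = 108/540 = 0.20, a_23 = 0/540 = 0.00, a_33 = 0/540 = 0.00
I − A =
  [   0.65    -0.25    -0.20]
  [  -0.25     0.80     0.00]
  [  -0.30    -0.45     1.00]
Cofactors of I−A, C_ij = (−1)^(i+j)·(minor ij) (rows/columns in the sector order above):
  C_11 = (0.80)(1.00) − (0.00)(-0.45) = 0.8000
  C_12 = −[(-0.25)(1.00) − (0.00)(-0.30)] = 0.2500
  C_13 = (-0.25)(-0.45) − (0.80)(-0.30) = 0.3525
  C_21 = −[(-0.25)(1.00) − (-0.20)(-0.45)] = 0.3400
  C_22 = (0.65)(1.00) − (-0.20)(-0.30) = 0.5900
  C_23 = −[(0.65)(-0.45) − (-0.25)(-0.30)] = 0.3675
  C_31 = (-0.25)(0.00) − (-0.20)(0.80) = 0.1600
  C_32 = −[(0.65)(0.00) − (-0.20)(-0.25)] = 0.0500
  C_33 = (0.65)(0.80) − (-0.25)(-0.25) = 0.4575
det(I−A) = Σ_j (I−A)_1j·C_1j = (0.65)(0.8000) + (-0.25)(0.2500) + (-0.20)(0.3525) = 0.3870
adj(I−A) = Cᵀ =
  [ 0.8000   0.3400   0.1600]
  [ 0.2500   0.5900   0.0500]
  [ 0.3525   0.3675   0.4575]
(I − A)⁻¹ = adj(I−A) / det(I−A) ≈
  [   2.0672     0.8786     0.4134]
  [   0.6460     1.5245     0.1292]
  [   0.9109     0.9496     1.1822]
The output multiplier for sector j is the column-j sum of the Leontief inverse (I − A)⁻¹ = adj(I−A) / det(I−A).
Column 3 of adj(I−A): (0.1600, 0.0500, 0.4575); det(I−A) = 0.3870.
m_3 = (0.1600 + 0.0500 + 0.4575) / 0.3870 = 0.6675 / 0.3870 ≈ 1.725.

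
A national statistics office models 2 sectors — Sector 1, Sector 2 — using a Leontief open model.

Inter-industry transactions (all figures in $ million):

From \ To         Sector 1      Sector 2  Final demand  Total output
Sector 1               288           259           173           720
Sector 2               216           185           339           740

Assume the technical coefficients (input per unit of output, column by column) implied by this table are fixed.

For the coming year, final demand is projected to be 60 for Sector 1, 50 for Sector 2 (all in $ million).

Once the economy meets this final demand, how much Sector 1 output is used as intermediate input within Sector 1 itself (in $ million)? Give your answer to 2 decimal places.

z_11 = 72.46

Technical coefficients a_ij = z_ij / X_j:
  a_11 = 288/720 = 0.40, a_21 = 216/720 = 0.30
  a_12 = 259/740 = 0.35, a_22 = 185/740 = 0.25
I − A =
  [   0.60    -0.35]
  [  -0.30     0.75]
det(I−A) = (0.60)(0.75) − (-0.35)(-0.30) = 0.3450
adj(I−A) = [[0.75, 0.35], [0.30, 0.60]]
(I − A)⁻¹ = adj(I−A) / det(I−A) ≈
  [   2.1739     1.0145]
  [   0.8696     1.7391]
First solve x = (I − A)⁻¹ d = adj(I−A)·d / det(I−A); in particular x_1 = (0.75·60 + 0.35·50) / 0.3450 = 62.50 / 0.3450 ≈ 181.1594.
Intermediate flow from 1 to 1: z_11 = a_11 · x_1 = 0.40 × 62.50 / 0.3450 = 25.00 / 0.3450 ≈ 72.46.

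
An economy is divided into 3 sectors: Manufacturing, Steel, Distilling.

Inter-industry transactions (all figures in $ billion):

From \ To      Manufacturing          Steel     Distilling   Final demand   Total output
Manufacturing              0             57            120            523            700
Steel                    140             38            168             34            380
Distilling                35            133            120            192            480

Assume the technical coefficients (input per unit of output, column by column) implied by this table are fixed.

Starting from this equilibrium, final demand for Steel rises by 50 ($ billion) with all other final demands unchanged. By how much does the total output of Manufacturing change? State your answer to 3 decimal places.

Δx_1 = 20.055

Technical coefficients a_ij = z_ij / X_j:
  a_11 = 0/700 = 0.00, a_21 = 140/700 = 0.20, a_31 = 35/700 = 0.05
  a_12 = 57/380 = 0.15, a_22 = 38/380 = 0.10, a_32 = 133/380 = 0.35
  a_13 = 120/480 = 0.25, a_23 = 168/480 = 0.35, a_33 = 120/480 = 0.25
I − A =
  [   1.00    -0.15    -0.25]
  [  -0.20     0.90    -0.35]
  [  -0.05    -0.35     0.75]
Cofactors of I−A, C_ij = (−1)^(i+j)·(minor ij) (rows/columns in the sector order above):
  C_11 = (0.90)(0.75) − (-0.35)(-0.35) = 0.5525
  C_12 = −[(-0.20)(0.75) − (-0.35)(-0.05)] = 0.1675
  C_13 = (-0.20)(-0.35) − (0.90)(-0.05) = 0.1150
  C_21 = −[(-0.15)(0.75) − (-0.25)(-0.35)] = 0.2000
  C_22 = (1.00)(0.75) − (-0.25)(-0.05) = 0.7375
  C_23 = −[(1.00)(-0.35) − (-0.15)(-0.05)] = 0.3575
  C_31 = (-0.15)(-0.35) − (-0.25)(0.90) = 0.2775
  C_32 = −[(1.00)(-0.35) − (-0.25)(-0.20)] = 0.4000
  C_33 = (1.00)(0.90) − (-0.15)(-0.20) = 0.8700
det(I−A) = Σ_j (I−A)_1j·C_1j = (1.00)(0.5525) + (-0.15)(0.1675) + (-0.25)(0.1150) = 0.498625
adj(I−A) = Cᵀ =
  [ 0.5525   0.2000   0.2775]
  [ 0.1675   0.7375   0.4000]
  [ 0.1150   0.3575   0.8700]
(I − A)⁻¹ = adj(I−A) / det(I−A) ≈
  [   1.1080     0.4011     0.5565]
  [   0.3359     1.4791     0.8022]
  [   0.2306     0.7170     1.7448]
Δx = (I − A)⁻¹ Δd with Δd having +50 in the Steel component and 0 elsewhere.
So Δx_1 = L_12 · (+50), where L_12 = adj(I−A)_12 / det(I−A) = 0.2000 / 0.498625.
Δx_1 = 0.2000 × (+50) / 0.498625 = 10.00 / 0.498625 ≈ 20.055.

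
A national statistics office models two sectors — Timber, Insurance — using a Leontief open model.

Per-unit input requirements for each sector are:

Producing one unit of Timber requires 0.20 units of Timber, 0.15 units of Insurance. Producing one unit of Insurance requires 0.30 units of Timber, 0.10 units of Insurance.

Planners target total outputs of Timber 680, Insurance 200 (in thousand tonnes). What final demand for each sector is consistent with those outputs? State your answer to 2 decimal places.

d_1 = 484.00, d_2 = 78.00

I − A =
  [   0.80    -0.30]
  [  -0.15     0.90]
d = (I − A) x:
  d_1 = (+0.80)·680 + (-0.30)·200 = 484.00
  d_2 = (-0.15)·680 + (+0.90)·200 = 78.00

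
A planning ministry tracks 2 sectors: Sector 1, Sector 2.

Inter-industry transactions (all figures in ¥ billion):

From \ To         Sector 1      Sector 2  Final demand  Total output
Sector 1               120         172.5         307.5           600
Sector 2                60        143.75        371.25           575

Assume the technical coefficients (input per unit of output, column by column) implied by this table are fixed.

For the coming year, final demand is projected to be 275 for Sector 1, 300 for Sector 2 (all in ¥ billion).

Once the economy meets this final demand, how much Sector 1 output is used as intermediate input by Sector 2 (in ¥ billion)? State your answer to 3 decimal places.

z_12 = 140.789

Technical coefficients a_ij = z_ij / X_j:
  a_11 = 120/600 = 0.20, a_21 = 60/600 = 0.10
  a_12 = 172.5/575 = 0.30, a_22 = 143.75/575 = 0.25
I − A =
  [   0.80    -0.30]
  [  -0.10     0.75]
det(I−A) = (0.80)(0.75) − (-0.30)(-0.10) = 0.5700
adj(I−A) = [[0.75, 0.30], [0.10, 0.80]]
(I − A)⁻¹ = adj(I−A) / det(I−A) ≈
  [   1.3158     0.5263]
  [   0.1754     1.4035]
First solve x = (I − A)⁻¹ d = adj(I−A)·d / det(I−A); in particular x_2 = (0.10·275 + 0.80·300) / 0.5700 = 267.50 / 0.5700 ≈ 469.29825.
Intermediate flow from 1 to 2: z_12 = a_12 · x_2 = 0.30 × 267.50 / 0.5700 = 80.25 / 0.5700 ≈ 140.789.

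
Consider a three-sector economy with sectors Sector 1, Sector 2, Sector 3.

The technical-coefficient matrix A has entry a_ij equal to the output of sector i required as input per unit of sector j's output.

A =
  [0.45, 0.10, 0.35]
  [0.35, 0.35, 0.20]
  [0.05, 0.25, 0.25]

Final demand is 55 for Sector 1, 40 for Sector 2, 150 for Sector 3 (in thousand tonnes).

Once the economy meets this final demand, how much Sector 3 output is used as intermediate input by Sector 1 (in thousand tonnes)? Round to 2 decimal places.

I − A =
  [   0.55    -0.10    -0.35]
  [  -0.35     0.65    -0.20]
  [  -0.05    -0.25     0.75]
Cofactors of I−A, C_ij = (−1)^(i+j)·(minor ij) (rows/columns in the sector order above):
  C_11 = (0.65)(0.75) − (-0.20)(-0.25) = 0.4375
  C_12 = −[(-0.35)(0.75) − (-0.20)(-0.05)] = 0.2725
  C_13 = (-0.35)(-0.25) − (0.65)(-0.05) = 0.1200
  C_21 = −[(-0.10)(0.75) − (-0.35)(-0.25)] = 0.1625
  C_22 = (0.55)(0.75) − (-0.35)(-0.05) = 0.3950
  C_23 = −[(0.55)(-0.25) − (-0.10)(-0.05)] = 0.1425
  C_31 = (-0.10)(-0.20) − (-0.35)(0.65) = 0.2475
  C_32 = −[(0.55)(-0.20) − (-0.35)(-0.35)] = 0.2325
  C_33 = (0.55)(0.65) − (-0.10)(-0.35) = 0.3225
det(I−A) = Σ_j (I−A)_1j·C_1j = (0.55)(0.4375) + (-0.10)(0.2725) + (-0.35)(0.1200) = 0.171375
adj(I−A) = Cᵀ =
  [ 0.4375   0.1625   0.2475]
  [ 0.2725   0.3950   0.2325]
  [ 0.1200   0.1425   0.3225]
(I − A)⁻¹ = adj(I−A) / det(I−A) ≈
  [   2.5529     0.9482     1.4442]
  [   1.5901     2.3049     1.3567]
  [   0.7002     0.8315     1.8818]
First solve x = (I − A)⁻¹ d = adj(I−A)·d / det(I−A); in particular x_1 = (0.4375·55 + 0.1625·40 + 0.2475·150) / 0.171375 = 67.6875 / 0.171375 ≈ 394.9672.
Intermediate flow from 3 to 1: z_31 = a_31 · x_1 = 0.05 × 67.6875 / 0.171375 = 3.384375 / 0.171375 ≈ 19.75.

z_31 = 19.75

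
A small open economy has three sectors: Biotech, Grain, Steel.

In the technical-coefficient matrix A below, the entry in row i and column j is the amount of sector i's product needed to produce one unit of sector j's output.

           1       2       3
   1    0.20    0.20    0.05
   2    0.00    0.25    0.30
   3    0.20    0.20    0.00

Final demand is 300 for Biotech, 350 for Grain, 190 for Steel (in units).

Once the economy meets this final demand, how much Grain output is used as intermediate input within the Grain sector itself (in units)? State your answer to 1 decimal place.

I − A =
  [   0.80    -0.20    -0.05]
  [   0.00     0.75    -0.30]
  [  -0.20    -0.20     1.00]
Cofactors of I−A, C_ij = (−1)^(i+j)·(minor ij) (rows/columns in the sector order above):
  C_11 = (0.75)(1.00) − (-0.30)(-0.20) = 0.6900
  C_12 = −[(0.00)(1.00) − (-0.30)(-0.20)] = 0.0600
  C_13 = (0.00)(-0.20) − (0.75)(-0.20) = 0.1500
  C_21 = −[(-0.20)(1.00) − (-0.05)(-0.20)] = 0.2100
  C_22 = (0.80)(1.00) − (-0.05)(-0.20) = 0.7900
  C_23 = −[(0.80)(-0.20) − (-0.20)(-0.20)] = 0.2000
  C_31 = (-0.20)(-0.30) − (-0.05)(0.75) = 0.0975
  C_32 = −[(0.80)(-0.30) − (-0.05)(0.00)] = 0.2400
  C_33 = (0.80)(0.75) − (-0.20)(0.00) = 0.6000
det(I−A) = Σ_j (I−A)_1j·C_1j = (0.80)(0.6900) + (-0.20)(0.0600) + (-0.05)(0.1500) = 0.5325
adj(I−A) = Cᵀ =
  [ 0.6900   0.2100   0.0975]
  [ 0.0600   0.7900   0.2400]
  [ 0.1500   0.2000   0.6000]
(I − A)⁻¹ = adj(I−A) / det(I−A) ≈
  [   1.2958     0.3944     0.1831]
  [   0.1127     1.4836     0.4507]
  [   0.2817     0.3756     1.1268]
First solve x = (I − A)⁻¹ d = adj(I−A)·d / det(I−A); in particular x_2 = (0.0600·300 + 0.7900·350 + 0.2400·190) / 0.5325 = 340.10 / 0.5325 ≈ 638.685.
Intermediate flow from 2 to 2: z_22 = a_22 · x_2 = 0.25 × 340.10 / 0.5325 = 85.025 / 0.5325 ≈ 159.7.

z_22 = 159.7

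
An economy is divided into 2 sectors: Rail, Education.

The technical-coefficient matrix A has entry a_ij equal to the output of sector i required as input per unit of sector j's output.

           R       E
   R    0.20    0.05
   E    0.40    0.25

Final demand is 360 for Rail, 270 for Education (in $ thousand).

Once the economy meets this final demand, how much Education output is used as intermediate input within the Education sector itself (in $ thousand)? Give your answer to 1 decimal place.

I − A =
  [   0.80    -0.05]
  [  -0.40     0.75]
det(I−A) = (0.80)(0.75) − (-0.05)(-0.40) = 0.5800
adj(I−A) = [[0.75, 0.05], [0.40, 0.80]]
(I − A)⁻¹ = adj(I−A) / det(I−A) ≈
  [   1.2931     0.0862]
  [   0.6897     1.3793]
First solve x = (I − A)⁻¹ d = adj(I−A)·d / det(I−A); in particular x_E = (0.40·360 + 0.80·270) / 0.5800 = 360.00 / 0.5800 ≈ 620.690.
Intermediate flow from E to E: z_EE = a_EE · x_E = 0.25 × 360.00 / 0.5800 = 90.00 / 0.5800 ≈ 155.2.

z_EE = 155.2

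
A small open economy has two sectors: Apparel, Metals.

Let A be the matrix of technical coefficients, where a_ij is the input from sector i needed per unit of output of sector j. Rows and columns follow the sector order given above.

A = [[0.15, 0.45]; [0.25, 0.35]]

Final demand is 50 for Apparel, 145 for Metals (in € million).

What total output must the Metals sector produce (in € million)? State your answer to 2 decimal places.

x_M = 308.52

I − A =
  [   0.85    -0.45]
  [  -0.25     0.65]
det(I−A) = (0.85)(0.65) − (-0.45)(-0.25) = 0.4400
adj(I−A) = [[0.65, 0.45], [0.25, 0.85]]
(I − A)⁻¹ = adj(I−A) / det(I−A) ≈
  [   1.4773     1.0227]
  [   0.5682     1.9318]
x = (I − A)⁻¹ d = adj(I−A)·d / det(I−A), with det(I−A) = 0.4400:
  x_A = (0.65·50 + 0.45·145) / 0.4400 = 97.75 / 0.4400 ≈ 222.16
  x_M = (0.25·50 + 0.85·145) / 0.4400 = 135.75 / 0.4400 ≈ 308.52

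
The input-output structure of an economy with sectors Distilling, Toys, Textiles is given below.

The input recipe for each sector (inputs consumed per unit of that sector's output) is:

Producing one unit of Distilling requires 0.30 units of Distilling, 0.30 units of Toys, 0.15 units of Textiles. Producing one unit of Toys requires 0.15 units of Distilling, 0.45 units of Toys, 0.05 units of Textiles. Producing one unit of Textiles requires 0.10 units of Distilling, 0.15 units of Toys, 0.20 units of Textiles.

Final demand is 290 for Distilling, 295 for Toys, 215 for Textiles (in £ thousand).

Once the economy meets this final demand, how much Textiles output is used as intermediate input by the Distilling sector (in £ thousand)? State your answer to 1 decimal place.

I − A =
  [   0.70    -0.15    -0.10]
  [  -0.30     0.55    -0.15]
  [  -0.15    -0.05     0.80]
Cofactors of I−A, C_ij = (−1)^(i+j)·(minor ij) (rows/columns in the sector order above):
  C_11 = (0.55)(0.80) − (-0.15)(-0.05) = 0.4325
  C_12 = −[(-0.30)(0.80) − (-0.15)(-0.15)] = 0.2625
  C_13 = (-0.30)(-0.05) − (0.55)(-0.15) = 0.0975
  C_21 = −[(-0.15)(0.80) − (-0.10)(-0.05)] = 0.1250
  C_22 = (0.70)(0.80) − (-0.10)(-0.15) = 0.5450
  C_23 = −[(0.70)(-0.05) − (-0.15)(-0.15)] = 0.0575
  C_31 = (-0.15)(-0.15) − (-0.10)(0.55) = 0.0775
  C_32 = −[(0.70)(-0.15) − (-0.10)(-0.30)] = 0.1350
  C_33 = (0.70)(0.55) − (-0.15)(-0.30) = 0.3400
det(I−A) = Σ_j (I−A)_1j·C_1j = (0.70)(0.4325) + (-0.15)(0.2625) + (-0.10)(0.0975) = 0.253625
adj(I−A) = Cᵀ =
  [ 0.4325   0.1250   0.0775]
  [ 0.2625   0.5450   0.1350]
  [ 0.0975   0.0575   0.3400]
(I − A)⁻¹ = adj(I−A) / det(I−A) ≈
  [   1.7053     0.4929     0.3056]
  [   1.0350     2.1488     0.5323]
  [   0.3844     0.2267     1.3406]
First solve x = (I − A)⁻¹ d = adj(I−A)·d / det(I−A); in particular x_1 = (0.4325·290 + 0.1250·295 + 0.0775·215) / 0.253625 = 178.9625 / 0.253625 ≈ 705.619.
Intermediate flow from 3 to 1: z_31 = a_31 · x_1 = 0.15 × 178.9625 / 0.253625 = 26.844375 / 0.253625 ≈ 105.8.

z_31 = 105.8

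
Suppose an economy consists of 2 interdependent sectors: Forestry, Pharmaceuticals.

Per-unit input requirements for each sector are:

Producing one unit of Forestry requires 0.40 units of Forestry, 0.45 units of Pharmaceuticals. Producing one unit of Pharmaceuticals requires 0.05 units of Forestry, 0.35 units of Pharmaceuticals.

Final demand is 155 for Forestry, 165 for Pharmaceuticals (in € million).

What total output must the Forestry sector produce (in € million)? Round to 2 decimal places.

I − A =
  [   0.60    -0.05]
  [  -0.45     0.65]
det(I−A) = (0.60)(0.65) − (-0.05)(-0.45) = 0.3675
adj(I−A) = [[0.65, 0.05], [0.45, 0.60]]
(I − A)⁻¹ = adj(I−A) / det(I−A) ≈
  [   1.7687     0.1361]
  [   1.2245     1.6327]
x = (I − A)⁻¹ d = adj(I−A)·d / det(I−A), with det(I−A) = 0.3675:
  x_F = (0.65·155 + 0.05·165) / 0.3675 = 109.00 / 0.3675 ≈ 296.60
  x_P = (0.45·155 + 0.60·165) / 0.3675 = 168.75 / 0.3675 ≈ 459.18

x_F = 296.60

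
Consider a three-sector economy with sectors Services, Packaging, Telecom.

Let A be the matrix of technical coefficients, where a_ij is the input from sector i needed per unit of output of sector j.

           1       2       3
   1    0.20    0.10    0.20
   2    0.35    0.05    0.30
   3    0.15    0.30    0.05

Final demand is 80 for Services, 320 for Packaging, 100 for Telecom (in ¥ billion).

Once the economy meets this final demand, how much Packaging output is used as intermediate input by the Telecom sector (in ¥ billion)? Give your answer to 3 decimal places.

z_23 = 92.705

I − A =
  [   0.80    -0.10    -0.20]
  [  -0.35     0.95    -0.30]
  [  -0.15    -0.30     0.95]
Cofactors of I−A, C_ij = (−1)^(i+j)·(minor ij) (rows/columns in the sector order above):
  C_11 = (0.95)(0.95) − (-0.30)(-0.30) = 0.8125
  C_12 = −[(-0.35)(0.95) − (-0.30)(-0.15)] = 0.3775
  C_13 = (-0.35)(-0.30) − (0.95)(-0.15) = 0.2475
  C_21 = −[(-0.10)(0.95) − (-0.20)(-0.30)] = 0.1550
  C_22 = (0.80)(0.95) − (-0.20)(-0.15) = 0.7300
  C_23 = −[(0.80)(-0.30) − (-0.10)(-0.15)] = 0.2550
  C_31 = (-0.10)(-0.30) − (-0.20)(0.95) = 0.2200
  C_32 = −[(0.80)(-0.30) − (-0.20)(-0.35)] = 0.3100
  C_33 = (0.80)(0.95) − (-0.10)(-0.35) = 0.7250
det(I−A) = Σ_j (I−A)_1j·C_1j = (0.80)(0.8125) + (-0.10)(0.3775) + (-0.20)(0.2475) = 0.56275
adj(I−A) = Cᵀ =
  [ 0.8125   0.1550   0.2200]
  [ 0.3775   0.7300   0.3100]
  [ 0.2475   0.2550   0.7250]
(I − A)⁻¹ = adj(I−A) / det(I−A) ≈
  [   1.4438     0.2754     0.3909]
  [   0.6708     1.2972     0.5509]
  [   0.4398     0.4531     1.2883]
First solve x = (I − A)⁻¹ d = adj(I−A)·d / det(I−A); in particular x_3 = (0.2475·80 + 0.2550·320 + 0.7250·100) / 0.56275 = 173.90 / 0.56275 ≈ 309.01821.
Intermediate flow from 2 to 3: z_23 = a_23 · x_3 = 0.30 × 173.90 / 0.56275 = 52.17 / 0.56275 ≈ 92.705.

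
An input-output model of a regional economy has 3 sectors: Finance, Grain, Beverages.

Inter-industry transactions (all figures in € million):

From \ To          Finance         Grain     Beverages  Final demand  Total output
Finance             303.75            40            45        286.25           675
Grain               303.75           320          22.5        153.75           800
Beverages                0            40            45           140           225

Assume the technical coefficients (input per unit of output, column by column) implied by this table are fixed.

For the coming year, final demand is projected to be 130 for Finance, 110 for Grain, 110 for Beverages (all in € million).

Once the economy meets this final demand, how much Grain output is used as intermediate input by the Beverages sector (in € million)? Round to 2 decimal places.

Technical coefficients a_ij = z_ij / X_j:
  a_FF = 303.75/675 = 0.45, a_GF = 303.75/675 = 0.45, a_BF = 0/675 = 0.00
  a_FG = 40/800 = 0.05, a_GG = 320/800 = 0.40, a_BG = 40/800 = 0.05
  a_FB = 45/225 = 0.20, a_GB = 22.5/225 = 0.10, a_BB = 45/225 = 0.20
I − A =
  [   0.55    -0.05    -0.20]
  [  -0.45     0.60    -0.10]
  [   0.00    -0.05     0.80]
Cofactors of I−A, C_ij = (−1)^(i+j)·(minor ij) (rows/columns in the sector order above):
  C_11 = (0.60)(0.80) − (-0.10)(-0.05) = 0.4750
  C_12 = −[(-0.45)(0.80) − (-0.10)(0.00)] = 0.3600
  C_13 = (-0.45)(-0.05) − (0.60)(0.00) = 0.0225
  C_21 = −[(-0.05)(0.80) − (-0.20)(-0.05)] = 0.0500
  C_22 = (0.55)(0.80) − (-0.20)(0.00) = 0.4400
  C_23 = −[(0.55)(-0.05) − (-0.05)(0.00)] = 0.0275
  C_31 = (-0.05)(-0.10) − (-0.20)(0.60) = 0.1250
  C_32 = −[(0.55)(-0.10) − (-0.20)(-0.45)] = 0.1450
  C_33 = (0.55)(0.60) − (-0.05)(-0.45) = 0.3075
det(I−A) = Σ_j (I−A)_1j·C_1j = (0.55)(0.4750) + (-0.05)(0.3600) + (-0.20)(0.0225) = 0.23875
adj(I−A) = Cᵀ =
  [ 0.4750   0.0500   0.1250]
  [ 0.3600   0.4400   0.1450]
  [ 0.0225   0.0275   0.3075]
(I − A)⁻¹ = adj(I−A) / det(I−A) ≈
  [   1.9895     0.2094     0.5236]
  [   1.5079     1.8429     0.6073]
  [   0.0942     0.1152     1.2880]
First solve x = (I − A)⁻¹ d = adj(I−A)·d / det(I−A); in particular x_B = (0.0225·130 + 0.0275·110 + 0.3075·110) / 0.23875 = 39.775 / 0.23875 ≈ 166.5969.
Intermediate flow from G to B: z_GB = a_GB · x_B = 0.10 × 39.775 / 0.23875 = 3.9775 / 0.23875 ≈ 16.66.

z_GB = 16.66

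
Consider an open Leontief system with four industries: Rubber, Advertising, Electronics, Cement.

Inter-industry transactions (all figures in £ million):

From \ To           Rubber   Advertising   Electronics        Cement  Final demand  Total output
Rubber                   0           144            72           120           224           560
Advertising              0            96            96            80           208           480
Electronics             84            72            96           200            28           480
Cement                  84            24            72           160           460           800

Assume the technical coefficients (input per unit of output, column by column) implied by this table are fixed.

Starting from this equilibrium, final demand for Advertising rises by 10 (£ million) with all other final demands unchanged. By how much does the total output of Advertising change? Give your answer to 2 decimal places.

Δx_2 = 13.95

Technical coefficients a_ij = z_ij / X_j:
  a_11 = 0/560 = 0.00, a_21 = 0/560 = 0.00, a_31 = 84/560 = 0.15, a_41 = 84/560 = 0.15
  a_12 = 144/480 = 0.30, a_22 = 96/480 = 0.20, a_32 = 72/480 = 0.15, a_42 = 24/480 = 0.05
  a_13 = 72/480 = 0.15, a_23 = 96/480 = 0.20, a_33 = 96/480 = 0.20, a_43 = 72/480 = 0.15
  a_14 = 120/800 = 0.15, a_24 = 80/800 = 0.10, a_34 = 200/800 = 0.25, a_44 = 160/800 = 0.20
I − A =
  [   1.00    -0.30    -0.15    -0.15]
  [   0.00     0.80    -0.20    -0.10]
  [  -0.15    -0.15     0.80    -0.25]
  [  -0.15    -0.05    -0.15     0.80]
Compute the cofactors C_ij = (−1)^(i+j)·(3×3 minor ij) of I−A; the adjugate is their transpose:
adj(I−A) = Cᵀ =
  [ 0.44925   0.21000   0.16725   0.16275]
  [ 0.04575   0.55750   0.17275   0.13225]
  [ 0.12750   0.17750   0.61250   0.23750]
  [ 0.11100   0.10750   0.15700   0.58300]
det(I−A) = Σ_j (I−A)_1j·C_1j = (1.00)(0.44925) + (-0.30)(0.04575) + (-0.15)(0.12750) + (-0.15)(0.11100) = 0.39975
(I − A)⁻¹ = adj(I−A) / det(I−A) ≈
  [   1.1238     0.5253     0.4184     0.4071]
  [   0.1144     1.3946     0.4321     0.3308]
  [   0.3189     0.4440     1.5322     0.5941]
  [   0.2777     0.2689     0.3927     1.4584]
Δx = (I − A)⁻¹ Δd with Δd having +10 in the Advertising component and 0 elsewhere.
So Δx_2 = L_22 · (+10), where L_22 = adj(I−A)_22 / det(I−A) = 0.55750 / 0.39975.
Δx_2 = 0.55750 × (+10) / 0.39975 = 5.575 / 0.39975 ≈ 13.95.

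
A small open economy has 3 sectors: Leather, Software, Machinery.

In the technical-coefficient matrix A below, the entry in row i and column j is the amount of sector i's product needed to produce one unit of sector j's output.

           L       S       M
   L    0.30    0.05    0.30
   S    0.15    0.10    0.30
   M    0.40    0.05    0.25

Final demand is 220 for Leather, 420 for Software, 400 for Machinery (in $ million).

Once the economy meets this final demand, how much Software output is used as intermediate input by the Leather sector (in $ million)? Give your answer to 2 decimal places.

I − A =
  [   0.70    -0.05    -0.30]
  [  -0.15     0.90    -0.30]
  [  -0.40    -0.05     0.75]
Cofactors of I−A, C_ij = (−1)^(i+j)·(minor ij) (rows/columns in the sector order above):
  C_11 = (0.90)(0.75) − (-0.30)(-0.05) = 0.6600
  C_12 = −[(-0.15)(0.75) − (-0.30)(-0.40)] = 0.2325
  C_13 = (-0.15)(-0.05) − (0.90)(-0.40) = 0.3675
  C_21 = −[(-0.05)(0.75) − (-0.30)(-0.05)] = 0.0525
  C_22 = (0.70)(0.75) − (-0.30)(-0.40) = 0.4050
  C_23 = −[(0.70)(-0.05) − (-0.05)(-0.40)] = 0.0550
  C_31 = (-0.05)(-0.30) − (-0.30)(0.90) = 0.2850
  C_32 = −[(0.70)(-0.30) − (-0.30)(-0.15)] = 0.2550
  C_33 = (0.70)(0.90) − (-0.05)(-0.15) = 0.6225
det(I−A) = Σ_j (I−A)_1j·C_1j = (0.70)(0.6600) + (-0.05)(0.2325) + (-0.30)(0.3675) = 0.340125
adj(I−A) = Cᵀ =
  [ 0.6600   0.0525   0.2850]
  [ 0.2325   0.4050   0.2550]
  [ 0.3675   0.0550   0.6225]
(I − A)⁻¹ = adj(I−A) / det(I−A) ≈
  [   1.9405     0.1544     0.8379]
  [   0.6836     1.1907     0.7497]
  [   1.0805     0.1617     1.8302]
First solve x = (I − A)⁻¹ d = adj(I−A)·d / det(I−A); in particular x_L = (0.6600·220 + 0.0525·420 + 0.2850·400) / 0.340125 = 281.25 / 0.340125 ≈ 826.9019.
Intermediate flow from S to L: z_SL = a_SL · x_L = 0.15 × 281.25 / 0.340125 = 42.1875 / 0.340125 ≈ 124.04.

z_SL = 124.04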